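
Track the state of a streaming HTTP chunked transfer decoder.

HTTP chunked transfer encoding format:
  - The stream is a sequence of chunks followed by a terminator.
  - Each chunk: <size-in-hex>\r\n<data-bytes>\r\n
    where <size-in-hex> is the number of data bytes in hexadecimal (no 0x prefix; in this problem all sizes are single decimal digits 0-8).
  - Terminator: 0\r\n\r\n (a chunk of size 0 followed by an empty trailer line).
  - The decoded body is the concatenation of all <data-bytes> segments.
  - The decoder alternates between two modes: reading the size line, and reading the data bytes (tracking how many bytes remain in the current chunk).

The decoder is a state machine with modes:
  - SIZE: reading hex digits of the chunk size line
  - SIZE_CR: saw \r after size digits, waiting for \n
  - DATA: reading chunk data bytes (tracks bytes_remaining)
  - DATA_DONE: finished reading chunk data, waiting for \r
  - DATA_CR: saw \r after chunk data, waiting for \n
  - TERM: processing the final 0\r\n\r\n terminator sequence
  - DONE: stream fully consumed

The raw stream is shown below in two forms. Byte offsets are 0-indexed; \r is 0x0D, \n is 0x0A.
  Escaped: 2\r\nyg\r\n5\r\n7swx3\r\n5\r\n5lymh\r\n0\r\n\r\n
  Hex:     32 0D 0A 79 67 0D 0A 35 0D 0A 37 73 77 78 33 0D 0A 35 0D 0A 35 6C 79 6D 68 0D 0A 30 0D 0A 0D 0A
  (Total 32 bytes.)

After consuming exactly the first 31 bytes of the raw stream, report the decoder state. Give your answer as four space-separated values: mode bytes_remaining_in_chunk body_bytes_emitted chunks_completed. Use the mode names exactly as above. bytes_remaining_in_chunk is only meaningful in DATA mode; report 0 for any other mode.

Byte 0 = '2': mode=SIZE remaining=0 emitted=0 chunks_done=0
Byte 1 = 0x0D: mode=SIZE_CR remaining=0 emitted=0 chunks_done=0
Byte 2 = 0x0A: mode=DATA remaining=2 emitted=0 chunks_done=0
Byte 3 = 'y': mode=DATA remaining=1 emitted=1 chunks_done=0
Byte 4 = 'g': mode=DATA_DONE remaining=0 emitted=2 chunks_done=0
Byte 5 = 0x0D: mode=DATA_CR remaining=0 emitted=2 chunks_done=0
Byte 6 = 0x0A: mode=SIZE remaining=0 emitted=2 chunks_done=1
Byte 7 = '5': mode=SIZE remaining=0 emitted=2 chunks_done=1
Byte 8 = 0x0D: mode=SIZE_CR remaining=0 emitted=2 chunks_done=1
Byte 9 = 0x0A: mode=DATA remaining=5 emitted=2 chunks_done=1
Byte 10 = '7': mode=DATA remaining=4 emitted=3 chunks_done=1
Byte 11 = 's': mode=DATA remaining=3 emitted=4 chunks_done=1
Byte 12 = 'w': mode=DATA remaining=2 emitted=5 chunks_done=1
Byte 13 = 'x': mode=DATA remaining=1 emitted=6 chunks_done=1
Byte 14 = '3': mode=DATA_DONE remaining=0 emitted=7 chunks_done=1
Byte 15 = 0x0D: mode=DATA_CR remaining=0 emitted=7 chunks_done=1
Byte 16 = 0x0A: mode=SIZE remaining=0 emitted=7 chunks_done=2
Byte 17 = '5': mode=SIZE remaining=0 emitted=7 chunks_done=2
Byte 18 = 0x0D: mode=SIZE_CR remaining=0 emitted=7 chunks_done=2
Byte 19 = 0x0A: mode=DATA remaining=5 emitted=7 chunks_done=2
Byte 20 = '5': mode=DATA remaining=4 emitted=8 chunks_done=2
Byte 21 = 'l': mode=DATA remaining=3 emitted=9 chunks_done=2
Byte 22 = 'y': mode=DATA remaining=2 emitted=10 chunks_done=2
Byte 23 = 'm': mode=DATA remaining=1 emitted=11 chunks_done=2
Byte 24 = 'h': mode=DATA_DONE remaining=0 emitted=12 chunks_done=2
Byte 25 = 0x0D: mode=DATA_CR remaining=0 emitted=12 chunks_done=2
Byte 26 = 0x0A: mode=SIZE remaining=0 emitted=12 chunks_done=3
Byte 27 = '0': mode=SIZE remaining=0 emitted=12 chunks_done=3
Byte 28 = 0x0D: mode=SIZE_CR remaining=0 emitted=12 chunks_done=3
Byte 29 = 0x0A: mode=TERM remaining=0 emitted=12 chunks_done=3
Byte 30 = 0x0D: mode=TERM remaining=0 emitted=12 chunks_done=3

Answer: TERM 0 12 3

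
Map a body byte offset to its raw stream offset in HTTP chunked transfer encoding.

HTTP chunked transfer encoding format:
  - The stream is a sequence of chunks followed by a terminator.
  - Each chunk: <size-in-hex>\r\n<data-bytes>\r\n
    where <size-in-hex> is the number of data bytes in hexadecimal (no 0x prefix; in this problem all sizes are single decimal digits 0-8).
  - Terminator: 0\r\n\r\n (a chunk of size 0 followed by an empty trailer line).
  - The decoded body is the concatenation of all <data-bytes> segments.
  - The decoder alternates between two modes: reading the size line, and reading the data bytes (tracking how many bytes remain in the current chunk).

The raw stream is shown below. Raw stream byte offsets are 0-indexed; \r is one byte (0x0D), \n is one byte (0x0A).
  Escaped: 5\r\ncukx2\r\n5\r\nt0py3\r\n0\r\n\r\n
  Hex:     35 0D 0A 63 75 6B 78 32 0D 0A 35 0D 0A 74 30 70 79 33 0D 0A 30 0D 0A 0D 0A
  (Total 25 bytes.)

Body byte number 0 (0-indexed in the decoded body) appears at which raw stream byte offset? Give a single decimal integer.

Answer: 3

Derivation:
Chunk 1: stream[0..1]='5' size=0x5=5, data at stream[3..8]='cukx2' -> body[0..5], body so far='cukx2'
Chunk 2: stream[10..11]='5' size=0x5=5, data at stream[13..18]='t0py3' -> body[5..10], body so far='cukx2t0py3'
Chunk 3: stream[20..21]='0' size=0 (terminator). Final body='cukx2t0py3' (10 bytes)
Body byte 0 at stream offset 3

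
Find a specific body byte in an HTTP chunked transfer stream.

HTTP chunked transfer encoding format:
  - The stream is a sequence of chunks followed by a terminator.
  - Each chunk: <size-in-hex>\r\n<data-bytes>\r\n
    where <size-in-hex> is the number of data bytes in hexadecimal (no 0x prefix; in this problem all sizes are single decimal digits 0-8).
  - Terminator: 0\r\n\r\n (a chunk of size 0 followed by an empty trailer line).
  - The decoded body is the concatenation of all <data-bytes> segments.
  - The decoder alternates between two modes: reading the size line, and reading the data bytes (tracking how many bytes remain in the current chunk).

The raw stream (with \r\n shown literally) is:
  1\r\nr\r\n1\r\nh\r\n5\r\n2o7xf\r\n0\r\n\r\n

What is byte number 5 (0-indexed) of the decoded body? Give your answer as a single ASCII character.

Answer: x

Derivation:
Chunk 1: stream[0..1]='1' size=0x1=1, data at stream[3..4]='r' -> body[0..1], body so far='r'
Chunk 2: stream[6..7]='1' size=0x1=1, data at stream[9..10]='h' -> body[1..2], body so far='rh'
Chunk 3: stream[12..13]='5' size=0x5=5, data at stream[15..20]='2o7xf' -> body[2..7], body so far='rh2o7xf'
Chunk 4: stream[22..23]='0' size=0 (terminator). Final body='rh2o7xf' (7 bytes)
Body byte 5 = 'x'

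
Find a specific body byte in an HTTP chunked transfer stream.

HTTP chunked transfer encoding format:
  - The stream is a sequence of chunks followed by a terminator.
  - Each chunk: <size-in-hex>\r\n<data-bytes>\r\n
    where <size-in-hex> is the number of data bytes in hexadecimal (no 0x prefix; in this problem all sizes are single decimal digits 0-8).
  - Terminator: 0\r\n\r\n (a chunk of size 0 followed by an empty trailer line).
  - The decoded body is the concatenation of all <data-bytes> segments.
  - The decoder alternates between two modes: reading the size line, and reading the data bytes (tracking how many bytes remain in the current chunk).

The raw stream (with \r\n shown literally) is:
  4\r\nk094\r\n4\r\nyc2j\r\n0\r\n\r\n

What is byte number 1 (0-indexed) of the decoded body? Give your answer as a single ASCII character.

Chunk 1: stream[0..1]='4' size=0x4=4, data at stream[3..7]='k094' -> body[0..4], body so far='k094'
Chunk 2: stream[9..10]='4' size=0x4=4, data at stream[12..16]='yc2j' -> body[4..8], body so far='k094yc2j'
Chunk 3: stream[18..19]='0' size=0 (terminator). Final body='k094yc2j' (8 bytes)
Body byte 1 = '0'

Answer: 0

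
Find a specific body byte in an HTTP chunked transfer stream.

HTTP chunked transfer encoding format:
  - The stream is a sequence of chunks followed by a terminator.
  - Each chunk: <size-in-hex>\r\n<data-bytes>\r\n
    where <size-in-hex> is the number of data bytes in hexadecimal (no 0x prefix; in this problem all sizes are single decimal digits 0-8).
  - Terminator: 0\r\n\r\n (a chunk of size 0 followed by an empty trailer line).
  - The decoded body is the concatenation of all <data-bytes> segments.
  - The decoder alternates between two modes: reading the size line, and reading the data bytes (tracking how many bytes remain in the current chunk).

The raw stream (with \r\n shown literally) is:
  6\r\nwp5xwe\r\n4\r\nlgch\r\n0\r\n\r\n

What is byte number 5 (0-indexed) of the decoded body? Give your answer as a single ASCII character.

Chunk 1: stream[0..1]='6' size=0x6=6, data at stream[3..9]='wp5xwe' -> body[0..6], body so far='wp5xwe'
Chunk 2: stream[11..12]='4' size=0x4=4, data at stream[14..18]='lgch' -> body[6..10], body so far='wp5xwelgch'
Chunk 3: stream[20..21]='0' size=0 (terminator). Final body='wp5xwelgch' (10 bytes)
Body byte 5 = 'e'

Answer: e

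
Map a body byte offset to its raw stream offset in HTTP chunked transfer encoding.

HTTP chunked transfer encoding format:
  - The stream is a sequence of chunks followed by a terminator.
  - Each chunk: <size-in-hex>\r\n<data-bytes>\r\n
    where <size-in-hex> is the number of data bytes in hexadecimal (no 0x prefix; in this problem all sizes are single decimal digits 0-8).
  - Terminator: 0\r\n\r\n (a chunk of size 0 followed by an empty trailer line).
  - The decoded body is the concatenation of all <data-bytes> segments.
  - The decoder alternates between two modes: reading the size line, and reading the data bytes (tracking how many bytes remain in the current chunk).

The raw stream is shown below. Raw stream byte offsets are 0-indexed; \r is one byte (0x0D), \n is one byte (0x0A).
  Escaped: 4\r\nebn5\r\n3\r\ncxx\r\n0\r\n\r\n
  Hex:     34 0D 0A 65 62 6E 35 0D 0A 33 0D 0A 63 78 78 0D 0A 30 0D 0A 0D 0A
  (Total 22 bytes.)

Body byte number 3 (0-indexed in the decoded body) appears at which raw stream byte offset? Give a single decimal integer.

Chunk 1: stream[0..1]='4' size=0x4=4, data at stream[3..7]='ebn5' -> body[0..4], body so far='ebn5'
Chunk 2: stream[9..10]='3' size=0x3=3, data at stream[12..15]='cxx' -> body[4..7], body so far='ebn5cxx'
Chunk 3: stream[17..18]='0' size=0 (terminator). Final body='ebn5cxx' (7 bytes)
Body byte 3 at stream offset 6

Answer: 6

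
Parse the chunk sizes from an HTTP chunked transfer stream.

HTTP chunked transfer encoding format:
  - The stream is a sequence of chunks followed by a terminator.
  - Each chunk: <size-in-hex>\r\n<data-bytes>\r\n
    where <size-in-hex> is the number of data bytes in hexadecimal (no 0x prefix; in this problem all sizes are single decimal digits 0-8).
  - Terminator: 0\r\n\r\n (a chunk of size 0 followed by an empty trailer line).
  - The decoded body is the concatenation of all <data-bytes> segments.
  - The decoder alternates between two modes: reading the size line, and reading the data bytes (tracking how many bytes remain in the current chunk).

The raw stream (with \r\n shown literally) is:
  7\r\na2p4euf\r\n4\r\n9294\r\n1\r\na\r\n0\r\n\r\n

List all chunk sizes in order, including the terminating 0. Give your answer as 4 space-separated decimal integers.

Chunk 1: stream[0..1]='7' size=0x7=7, data at stream[3..10]='a2p4euf' -> body[0..7], body so far='a2p4euf'
Chunk 2: stream[12..13]='4' size=0x4=4, data at stream[15..19]='9294' -> body[7..11], body so far='a2p4euf9294'
Chunk 3: stream[21..22]='1' size=0x1=1, data at stream[24..25]='a' -> body[11..12], body so far='a2p4euf9294a'
Chunk 4: stream[27..28]='0' size=0 (terminator). Final body='a2p4euf9294a' (12 bytes)

Answer: 7 4 1 0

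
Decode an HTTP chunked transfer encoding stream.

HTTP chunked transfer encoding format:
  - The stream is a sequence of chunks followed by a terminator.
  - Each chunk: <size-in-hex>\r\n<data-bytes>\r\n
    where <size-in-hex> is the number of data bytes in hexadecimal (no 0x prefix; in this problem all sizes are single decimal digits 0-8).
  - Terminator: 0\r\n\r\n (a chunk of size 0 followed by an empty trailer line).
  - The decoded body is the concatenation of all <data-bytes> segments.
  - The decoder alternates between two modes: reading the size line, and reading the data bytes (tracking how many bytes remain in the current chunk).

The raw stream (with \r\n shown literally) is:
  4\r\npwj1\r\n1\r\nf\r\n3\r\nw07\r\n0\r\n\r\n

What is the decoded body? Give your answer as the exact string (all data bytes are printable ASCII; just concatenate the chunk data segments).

Answer: pwj1fw07

Derivation:
Chunk 1: stream[0..1]='4' size=0x4=4, data at stream[3..7]='pwj1' -> body[0..4], body so far='pwj1'
Chunk 2: stream[9..10]='1' size=0x1=1, data at stream[12..13]='f' -> body[4..5], body so far='pwj1f'
Chunk 3: stream[15..16]='3' size=0x3=3, data at stream[18..21]='w07' -> body[5..8], body so far='pwj1fw07'
Chunk 4: stream[23..24]='0' size=0 (terminator). Final body='pwj1fw07' (8 bytes)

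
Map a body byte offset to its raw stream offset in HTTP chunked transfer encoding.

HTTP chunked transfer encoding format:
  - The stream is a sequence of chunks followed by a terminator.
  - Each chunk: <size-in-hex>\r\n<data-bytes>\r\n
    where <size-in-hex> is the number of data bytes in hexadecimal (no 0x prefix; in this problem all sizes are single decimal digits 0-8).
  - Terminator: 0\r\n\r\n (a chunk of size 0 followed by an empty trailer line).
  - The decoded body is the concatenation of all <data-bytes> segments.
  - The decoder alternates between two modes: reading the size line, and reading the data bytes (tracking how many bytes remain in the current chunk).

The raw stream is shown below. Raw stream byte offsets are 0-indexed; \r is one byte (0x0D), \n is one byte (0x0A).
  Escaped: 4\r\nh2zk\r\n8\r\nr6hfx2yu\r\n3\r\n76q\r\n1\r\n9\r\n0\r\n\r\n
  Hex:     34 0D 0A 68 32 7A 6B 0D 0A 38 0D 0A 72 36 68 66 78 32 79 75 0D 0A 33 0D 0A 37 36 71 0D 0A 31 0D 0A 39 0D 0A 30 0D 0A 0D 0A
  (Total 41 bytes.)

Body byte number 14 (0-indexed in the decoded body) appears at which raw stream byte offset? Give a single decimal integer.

Answer: 27

Derivation:
Chunk 1: stream[0..1]='4' size=0x4=4, data at stream[3..7]='h2zk' -> body[0..4], body so far='h2zk'
Chunk 2: stream[9..10]='8' size=0x8=8, data at stream[12..20]='r6hfx2yu' -> body[4..12], body so far='h2zkr6hfx2yu'
Chunk 3: stream[22..23]='3' size=0x3=3, data at stream[25..28]='76q' -> body[12..15], body so far='h2zkr6hfx2yu76q'
Chunk 4: stream[30..31]='1' size=0x1=1, data at stream[33..34]='9' -> body[15..16], body so far='h2zkr6hfx2yu76q9'
Chunk 5: stream[36..37]='0' size=0 (terminator). Final body='h2zkr6hfx2yu76q9' (16 bytes)
Body byte 14 at stream offset 27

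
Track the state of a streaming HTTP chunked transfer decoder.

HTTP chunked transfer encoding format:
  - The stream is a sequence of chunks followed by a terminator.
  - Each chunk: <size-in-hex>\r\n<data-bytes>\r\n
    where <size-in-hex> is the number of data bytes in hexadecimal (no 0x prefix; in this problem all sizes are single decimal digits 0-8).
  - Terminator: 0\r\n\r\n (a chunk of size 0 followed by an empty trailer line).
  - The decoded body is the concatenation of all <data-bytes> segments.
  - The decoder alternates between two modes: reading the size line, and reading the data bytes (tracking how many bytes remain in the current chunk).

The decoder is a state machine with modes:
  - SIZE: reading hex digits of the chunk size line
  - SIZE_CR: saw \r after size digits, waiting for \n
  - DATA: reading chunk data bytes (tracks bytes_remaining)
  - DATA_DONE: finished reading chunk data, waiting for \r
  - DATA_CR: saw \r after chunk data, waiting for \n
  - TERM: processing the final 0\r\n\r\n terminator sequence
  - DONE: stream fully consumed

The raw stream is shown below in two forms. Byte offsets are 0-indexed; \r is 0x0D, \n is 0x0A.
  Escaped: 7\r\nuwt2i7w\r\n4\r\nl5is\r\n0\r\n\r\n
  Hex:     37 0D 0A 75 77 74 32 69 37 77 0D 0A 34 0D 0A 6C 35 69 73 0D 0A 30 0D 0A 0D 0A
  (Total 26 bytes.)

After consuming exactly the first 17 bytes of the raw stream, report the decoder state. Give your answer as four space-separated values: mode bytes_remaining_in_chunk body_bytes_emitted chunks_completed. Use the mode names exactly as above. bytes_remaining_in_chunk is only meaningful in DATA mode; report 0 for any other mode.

Byte 0 = '7': mode=SIZE remaining=0 emitted=0 chunks_done=0
Byte 1 = 0x0D: mode=SIZE_CR remaining=0 emitted=0 chunks_done=0
Byte 2 = 0x0A: mode=DATA remaining=7 emitted=0 chunks_done=0
Byte 3 = 'u': mode=DATA remaining=6 emitted=1 chunks_done=0
Byte 4 = 'w': mode=DATA remaining=5 emitted=2 chunks_done=0
Byte 5 = 't': mode=DATA remaining=4 emitted=3 chunks_done=0
Byte 6 = '2': mode=DATA remaining=3 emitted=4 chunks_done=0
Byte 7 = 'i': mode=DATA remaining=2 emitted=5 chunks_done=0
Byte 8 = '7': mode=DATA remaining=1 emitted=6 chunks_done=0
Byte 9 = 'w': mode=DATA_DONE remaining=0 emitted=7 chunks_done=0
Byte 10 = 0x0D: mode=DATA_CR remaining=0 emitted=7 chunks_done=0
Byte 11 = 0x0A: mode=SIZE remaining=0 emitted=7 chunks_done=1
Byte 12 = '4': mode=SIZE remaining=0 emitted=7 chunks_done=1
Byte 13 = 0x0D: mode=SIZE_CR remaining=0 emitted=7 chunks_done=1
Byte 14 = 0x0A: mode=DATA remaining=4 emitted=7 chunks_done=1
Byte 15 = 'l': mode=DATA remaining=3 emitted=8 chunks_done=1
Byte 16 = '5': mode=DATA remaining=2 emitted=9 chunks_done=1

Answer: DATA 2 9 1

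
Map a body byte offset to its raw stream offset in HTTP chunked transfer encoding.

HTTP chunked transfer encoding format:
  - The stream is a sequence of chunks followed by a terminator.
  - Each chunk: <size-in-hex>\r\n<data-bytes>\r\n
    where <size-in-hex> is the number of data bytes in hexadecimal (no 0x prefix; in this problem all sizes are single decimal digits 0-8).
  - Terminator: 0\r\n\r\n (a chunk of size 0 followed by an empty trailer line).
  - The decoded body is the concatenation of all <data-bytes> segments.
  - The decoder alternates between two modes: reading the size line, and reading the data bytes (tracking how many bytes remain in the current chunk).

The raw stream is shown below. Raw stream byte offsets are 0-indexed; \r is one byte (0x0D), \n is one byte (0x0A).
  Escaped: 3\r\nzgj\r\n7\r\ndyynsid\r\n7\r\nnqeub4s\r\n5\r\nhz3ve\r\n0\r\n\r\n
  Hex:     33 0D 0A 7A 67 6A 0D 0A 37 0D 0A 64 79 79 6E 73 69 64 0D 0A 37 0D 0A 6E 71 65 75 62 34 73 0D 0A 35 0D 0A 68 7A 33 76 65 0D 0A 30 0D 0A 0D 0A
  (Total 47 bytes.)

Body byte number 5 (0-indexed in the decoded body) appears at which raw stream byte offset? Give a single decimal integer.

Chunk 1: stream[0..1]='3' size=0x3=3, data at stream[3..6]='zgj' -> body[0..3], body so far='zgj'
Chunk 2: stream[8..9]='7' size=0x7=7, data at stream[11..18]='dyynsid' -> body[3..10], body so far='zgjdyynsid'
Chunk 3: stream[20..21]='7' size=0x7=7, data at stream[23..30]='nqeub4s' -> body[10..17], body so far='zgjdyynsidnqeub4s'
Chunk 4: stream[32..33]='5' size=0x5=5, data at stream[35..40]='hz3ve' -> body[17..22], body so far='zgjdyynsidnqeub4shz3ve'
Chunk 5: stream[42..43]='0' size=0 (terminator). Final body='zgjdyynsidnqeub4shz3ve' (22 bytes)
Body byte 5 at stream offset 13

Answer: 13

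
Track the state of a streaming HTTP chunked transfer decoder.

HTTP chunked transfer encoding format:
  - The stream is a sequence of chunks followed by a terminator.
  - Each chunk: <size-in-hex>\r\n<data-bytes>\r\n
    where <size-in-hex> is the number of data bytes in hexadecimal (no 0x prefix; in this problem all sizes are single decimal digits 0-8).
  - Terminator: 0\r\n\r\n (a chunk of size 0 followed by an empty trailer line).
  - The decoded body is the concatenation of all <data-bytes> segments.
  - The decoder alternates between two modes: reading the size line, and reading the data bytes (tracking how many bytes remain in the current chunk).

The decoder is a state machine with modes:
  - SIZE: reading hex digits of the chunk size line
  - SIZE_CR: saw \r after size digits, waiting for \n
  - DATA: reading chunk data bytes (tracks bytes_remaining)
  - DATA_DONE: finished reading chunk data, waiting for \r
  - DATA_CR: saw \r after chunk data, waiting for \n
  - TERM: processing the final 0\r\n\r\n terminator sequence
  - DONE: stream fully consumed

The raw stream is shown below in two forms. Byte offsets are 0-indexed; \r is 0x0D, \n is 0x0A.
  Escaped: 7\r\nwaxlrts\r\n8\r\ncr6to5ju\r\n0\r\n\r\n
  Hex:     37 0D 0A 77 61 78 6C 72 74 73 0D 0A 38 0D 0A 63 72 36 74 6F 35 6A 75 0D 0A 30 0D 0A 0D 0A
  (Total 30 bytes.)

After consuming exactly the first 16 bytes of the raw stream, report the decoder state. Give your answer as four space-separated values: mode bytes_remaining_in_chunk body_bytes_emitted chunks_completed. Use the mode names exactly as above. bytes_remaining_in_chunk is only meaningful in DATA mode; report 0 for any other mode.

Byte 0 = '7': mode=SIZE remaining=0 emitted=0 chunks_done=0
Byte 1 = 0x0D: mode=SIZE_CR remaining=0 emitted=0 chunks_done=0
Byte 2 = 0x0A: mode=DATA remaining=7 emitted=0 chunks_done=0
Byte 3 = 'w': mode=DATA remaining=6 emitted=1 chunks_done=0
Byte 4 = 'a': mode=DATA remaining=5 emitted=2 chunks_done=0
Byte 5 = 'x': mode=DATA remaining=4 emitted=3 chunks_done=0
Byte 6 = 'l': mode=DATA remaining=3 emitted=4 chunks_done=0
Byte 7 = 'r': mode=DATA remaining=2 emitted=5 chunks_done=0
Byte 8 = 't': mode=DATA remaining=1 emitted=6 chunks_done=0
Byte 9 = 's': mode=DATA_DONE remaining=0 emitted=7 chunks_done=0
Byte 10 = 0x0D: mode=DATA_CR remaining=0 emitted=7 chunks_done=0
Byte 11 = 0x0A: mode=SIZE remaining=0 emitted=7 chunks_done=1
Byte 12 = '8': mode=SIZE remaining=0 emitted=7 chunks_done=1
Byte 13 = 0x0D: mode=SIZE_CR remaining=0 emitted=7 chunks_done=1
Byte 14 = 0x0A: mode=DATA remaining=8 emitted=7 chunks_done=1
Byte 15 = 'c': mode=DATA remaining=7 emitted=8 chunks_done=1

Answer: DATA 7 8 1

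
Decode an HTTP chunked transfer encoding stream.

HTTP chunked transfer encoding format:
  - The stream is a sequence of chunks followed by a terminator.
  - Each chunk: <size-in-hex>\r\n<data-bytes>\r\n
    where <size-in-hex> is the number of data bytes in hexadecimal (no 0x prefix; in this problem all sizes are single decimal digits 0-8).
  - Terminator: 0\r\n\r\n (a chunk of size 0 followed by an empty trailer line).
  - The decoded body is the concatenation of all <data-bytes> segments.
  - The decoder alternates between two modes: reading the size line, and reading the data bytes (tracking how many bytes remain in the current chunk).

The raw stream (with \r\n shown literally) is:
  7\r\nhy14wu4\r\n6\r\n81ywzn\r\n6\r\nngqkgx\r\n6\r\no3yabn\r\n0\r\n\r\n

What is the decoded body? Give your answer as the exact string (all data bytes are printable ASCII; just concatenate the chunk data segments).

Chunk 1: stream[0..1]='7' size=0x7=7, data at stream[3..10]='hy14wu4' -> body[0..7], body so far='hy14wu4'
Chunk 2: stream[12..13]='6' size=0x6=6, data at stream[15..21]='81ywzn' -> body[7..13], body so far='hy14wu481ywzn'
Chunk 3: stream[23..24]='6' size=0x6=6, data at stream[26..32]='ngqkgx' -> body[13..19], body so far='hy14wu481ywznngqkgx'
Chunk 4: stream[34..35]='6' size=0x6=6, data at stream[37..43]='o3yabn' -> body[19..25], body so far='hy14wu481ywznngqkgxo3yabn'
Chunk 5: stream[45..46]='0' size=0 (terminator). Final body='hy14wu481ywznngqkgxo3yabn' (25 bytes)

Answer: hy14wu481ywznngqkgxo3yabn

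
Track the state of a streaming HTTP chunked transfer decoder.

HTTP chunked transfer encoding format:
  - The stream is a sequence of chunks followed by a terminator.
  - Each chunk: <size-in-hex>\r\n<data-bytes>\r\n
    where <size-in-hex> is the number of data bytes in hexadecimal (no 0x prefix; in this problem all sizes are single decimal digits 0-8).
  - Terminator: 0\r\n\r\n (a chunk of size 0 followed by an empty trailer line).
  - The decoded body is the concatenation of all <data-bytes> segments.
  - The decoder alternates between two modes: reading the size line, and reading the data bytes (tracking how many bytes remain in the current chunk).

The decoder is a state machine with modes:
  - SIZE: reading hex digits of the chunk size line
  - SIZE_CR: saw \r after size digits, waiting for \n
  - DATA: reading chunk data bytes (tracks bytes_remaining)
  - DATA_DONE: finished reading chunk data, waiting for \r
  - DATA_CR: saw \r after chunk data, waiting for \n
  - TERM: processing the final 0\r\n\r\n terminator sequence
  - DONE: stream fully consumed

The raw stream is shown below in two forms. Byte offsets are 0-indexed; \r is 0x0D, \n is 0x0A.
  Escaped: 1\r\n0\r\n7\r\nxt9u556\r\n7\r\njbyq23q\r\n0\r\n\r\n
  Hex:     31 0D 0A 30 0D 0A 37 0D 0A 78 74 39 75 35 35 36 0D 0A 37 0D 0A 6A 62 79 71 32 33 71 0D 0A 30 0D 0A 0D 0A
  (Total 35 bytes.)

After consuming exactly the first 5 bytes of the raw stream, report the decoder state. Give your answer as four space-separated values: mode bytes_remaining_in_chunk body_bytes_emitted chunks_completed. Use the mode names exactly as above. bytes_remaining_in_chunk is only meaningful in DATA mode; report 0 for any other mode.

Byte 0 = '1': mode=SIZE remaining=0 emitted=0 chunks_done=0
Byte 1 = 0x0D: mode=SIZE_CR remaining=0 emitted=0 chunks_done=0
Byte 2 = 0x0A: mode=DATA remaining=1 emitted=0 chunks_done=0
Byte 3 = '0': mode=DATA_DONE remaining=0 emitted=1 chunks_done=0
Byte 4 = 0x0D: mode=DATA_CR remaining=0 emitted=1 chunks_done=0

Answer: DATA_CR 0 1 0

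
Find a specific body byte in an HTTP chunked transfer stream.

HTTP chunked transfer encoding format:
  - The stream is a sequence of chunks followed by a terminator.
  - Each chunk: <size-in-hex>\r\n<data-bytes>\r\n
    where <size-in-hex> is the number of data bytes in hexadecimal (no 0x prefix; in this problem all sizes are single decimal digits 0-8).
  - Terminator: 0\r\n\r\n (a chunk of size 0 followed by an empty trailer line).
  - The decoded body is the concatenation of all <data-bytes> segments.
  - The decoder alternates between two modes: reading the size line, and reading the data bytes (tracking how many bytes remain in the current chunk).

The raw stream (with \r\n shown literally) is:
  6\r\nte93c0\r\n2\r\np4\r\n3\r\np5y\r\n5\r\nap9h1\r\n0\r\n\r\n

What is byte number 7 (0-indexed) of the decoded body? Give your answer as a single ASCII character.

Answer: 4

Derivation:
Chunk 1: stream[0..1]='6' size=0x6=6, data at stream[3..9]='te93c0' -> body[0..6], body so far='te93c0'
Chunk 2: stream[11..12]='2' size=0x2=2, data at stream[14..16]='p4' -> body[6..8], body so far='te93c0p4'
Chunk 3: stream[18..19]='3' size=0x3=3, data at stream[21..24]='p5y' -> body[8..11], body so far='te93c0p4p5y'
Chunk 4: stream[26..27]='5' size=0x5=5, data at stream[29..34]='ap9h1' -> body[11..16], body so far='te93c0p4p5yap9h1'
Chunk 5: stream[36..37]='0' size=0 (terminator). Final body='te93c0p4p5yap9h1' (16 bytes)
Body byte 7 = '4'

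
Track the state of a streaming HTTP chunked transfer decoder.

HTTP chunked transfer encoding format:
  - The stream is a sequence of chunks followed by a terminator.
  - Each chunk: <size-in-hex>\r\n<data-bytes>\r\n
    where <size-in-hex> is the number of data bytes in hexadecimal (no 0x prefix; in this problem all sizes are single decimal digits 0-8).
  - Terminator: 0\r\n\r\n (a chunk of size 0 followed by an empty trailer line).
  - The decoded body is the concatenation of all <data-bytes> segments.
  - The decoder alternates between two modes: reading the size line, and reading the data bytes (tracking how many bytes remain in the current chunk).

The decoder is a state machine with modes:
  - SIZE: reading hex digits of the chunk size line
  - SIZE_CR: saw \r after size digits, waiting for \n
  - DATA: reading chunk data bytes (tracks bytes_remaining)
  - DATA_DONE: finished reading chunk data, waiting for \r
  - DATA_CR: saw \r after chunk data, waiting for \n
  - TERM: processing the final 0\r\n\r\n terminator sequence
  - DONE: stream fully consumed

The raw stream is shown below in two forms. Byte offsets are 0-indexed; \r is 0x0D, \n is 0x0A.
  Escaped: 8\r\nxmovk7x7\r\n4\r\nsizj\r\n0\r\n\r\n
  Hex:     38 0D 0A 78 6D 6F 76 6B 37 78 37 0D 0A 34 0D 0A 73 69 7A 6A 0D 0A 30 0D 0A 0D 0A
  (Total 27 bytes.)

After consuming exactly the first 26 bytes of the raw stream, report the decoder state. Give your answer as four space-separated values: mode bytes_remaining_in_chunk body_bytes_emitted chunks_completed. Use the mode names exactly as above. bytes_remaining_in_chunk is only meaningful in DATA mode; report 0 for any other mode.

Answer: TERM 0 12 2

Derivation:
Byte 0 = '8': mode=SIZE remaining=0 emitted=0 chunks_done=0
Byte 1 = 0x0D: mode=SIZE_CR remaining=0 emitted=0 chunks_done=0
Byte 2 = 0x0A: mode=DATA remaining=8 emitted=0 chunks_done=0
Byte 3 = 'x': mode=DATA remaining=7 emitted=1 chunks_done=0
Byte 4 = 'm': mode=DATA remaining=6 emitted=2 chunks_done=0
Byte 5 = 'o': mode=DATA remaining=5 emitted=3 chunks_done=0
Byte 6 = 'v': mode=DATA remaining=4 emitted=4 chunks_done=0
Byte 7 = 'k': mode=DATA remaining=3 emitted=5 chunks_done=0
Byte 8 = '7': mode=DATA remaining=2 emitted=6 chunks_done=0
Byte 9 = 'x': mode=DATA remaining=1 emitted=7 chunks_done=0
Byte 10 = '7': mode=DATA_DONE remaining=0 emitted=8 chunks_done=0
Byte 11 = 0x0D: mode=DATA_CR remaining=0 emitted=8 chunks_done=0
Byte 12 = 0x0A: mode=SIZE remaining=0 emitted=8 chunks_done=1
Byte 13 = '4': mode=SIZE remaining=0 emitted=8 chunks_done=1
Byte 14 = 0x0D: mode=SIZE_CR remaining=0 emitted=8 chunks_done=1
Byte 15 = 0x0A: mode=DATA remaining=4 emitted=8 chunks_done=1
Byte 16 = 's': mode=DATA remaining=3 emitted=9 chunks_done=1
Byte 17 = 'i': mode=DATA remaining=2 emitted=10 chunks_done=1
Byte 18 = 'z': mode=DATA remaining=1 emitted=11 chunks_done=1
Byte 19 = 'j': mode=DATA_DONE remaining=0 emitted=12 chunks_done=1
Byte 20 = 0x0D: mode=DATA_CR remaining=0 emitted=12 chunks_done=1
Byte 21 = 0x0A: mode=SIZE remaining=0 emitted=12 chunks_done=2
Byte 22 = '0': mode=SIZE remaining=0 emitted=12 chunks_done=2
Byte 23 = 0x0D: mode=SIZE_CR remaining=0 emitted=12 chunks_done=2
Byte 24 = 0x0A: mode=TERM remaining=0 emitted=12 chunks_done=2
Byte 25 = 0x0D: mode=TERM remaining=0 emitted=12 chunks_done=2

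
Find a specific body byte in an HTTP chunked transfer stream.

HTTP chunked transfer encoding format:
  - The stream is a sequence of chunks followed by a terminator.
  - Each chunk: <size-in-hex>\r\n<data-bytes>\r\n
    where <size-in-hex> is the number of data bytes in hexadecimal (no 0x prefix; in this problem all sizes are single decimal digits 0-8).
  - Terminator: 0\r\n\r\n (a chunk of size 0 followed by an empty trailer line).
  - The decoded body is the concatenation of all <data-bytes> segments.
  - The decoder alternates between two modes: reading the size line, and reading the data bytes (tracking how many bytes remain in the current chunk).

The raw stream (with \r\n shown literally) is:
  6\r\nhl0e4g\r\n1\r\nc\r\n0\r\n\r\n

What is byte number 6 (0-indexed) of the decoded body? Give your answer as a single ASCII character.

Answer: c

Derivation:
Chunk 1: stream[0..1]='6' size=0x6=6, data at stream[3..9]='hl0e4g' -> body[0..6], body so far='hl0e4g'
Chunk 2: stream[11..12]='1' size=0x1=1, data at stream[14..15]='c' -> body[6..7], body so far='hl0e4gc'
Chunk 3: stream[17..18]='0' size=0 (terminator). Final body='hl0e4gc' (7 bytes)
Body byte 6 = 'c'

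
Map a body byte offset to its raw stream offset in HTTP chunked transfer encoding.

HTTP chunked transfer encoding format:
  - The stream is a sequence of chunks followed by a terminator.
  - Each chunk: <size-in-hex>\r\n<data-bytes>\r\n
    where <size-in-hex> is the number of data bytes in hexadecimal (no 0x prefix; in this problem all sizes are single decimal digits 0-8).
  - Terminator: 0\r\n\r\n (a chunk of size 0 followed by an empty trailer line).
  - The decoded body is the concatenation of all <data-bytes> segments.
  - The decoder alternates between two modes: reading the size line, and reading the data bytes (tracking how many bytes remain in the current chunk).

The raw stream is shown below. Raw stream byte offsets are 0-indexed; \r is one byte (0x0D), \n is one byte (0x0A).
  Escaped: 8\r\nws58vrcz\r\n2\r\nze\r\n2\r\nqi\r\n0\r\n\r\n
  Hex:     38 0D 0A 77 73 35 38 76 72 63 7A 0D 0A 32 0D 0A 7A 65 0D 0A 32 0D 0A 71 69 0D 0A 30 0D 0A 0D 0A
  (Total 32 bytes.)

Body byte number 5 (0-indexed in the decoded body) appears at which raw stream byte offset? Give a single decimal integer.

Answer: 8

Derivation:
Chunk 1: stream[0..1]='8' size=0x8=8, data at stream[3..11]='ws58vrcz' -> body[0..8], body so far='ws58vrcz'
Chunk 2: stream[13..14]='2' size=0x2=2, data at stream[16..18]='ze' -> body[8..10], body so far='ws58vrczze'
Chunk 3: stream[20..21]='2' size=0x2=2, data at stream[23..25]='qi' -> body[10..12], body so far='ws58vrczzeqi'
Chunk 4: stream[27..28]='0' size=0 (terminator). Final body='ws58vrczzeqi' (12 bytes)
Body byte 5 at stream offset 8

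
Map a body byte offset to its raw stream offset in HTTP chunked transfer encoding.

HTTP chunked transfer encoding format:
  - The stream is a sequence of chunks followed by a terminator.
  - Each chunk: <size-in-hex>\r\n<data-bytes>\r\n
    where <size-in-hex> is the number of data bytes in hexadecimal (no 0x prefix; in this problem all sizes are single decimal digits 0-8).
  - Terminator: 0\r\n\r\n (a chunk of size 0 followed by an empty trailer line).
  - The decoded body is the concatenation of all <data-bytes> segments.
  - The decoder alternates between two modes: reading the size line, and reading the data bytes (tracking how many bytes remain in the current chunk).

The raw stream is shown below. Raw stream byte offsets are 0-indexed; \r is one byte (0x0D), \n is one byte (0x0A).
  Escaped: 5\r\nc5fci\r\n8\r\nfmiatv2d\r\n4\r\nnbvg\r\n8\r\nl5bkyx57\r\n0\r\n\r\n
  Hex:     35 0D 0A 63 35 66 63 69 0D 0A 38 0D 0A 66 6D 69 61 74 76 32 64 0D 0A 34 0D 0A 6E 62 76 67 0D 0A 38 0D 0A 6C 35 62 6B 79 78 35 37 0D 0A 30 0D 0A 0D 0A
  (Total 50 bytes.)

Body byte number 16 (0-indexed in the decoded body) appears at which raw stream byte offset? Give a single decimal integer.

Chunk 1: stream[0..1]='5' size=0x5=5, data at stream[3..8]='c5fci' -> body[0..5], body so far='c5fci'
Chunk 2: stream[10..11]='8' size=0x8=8, data at stream[13..21]='fmiatv2d' -> body[5..13], body so far='c5fcifmiatv2d'
Chunk 3: stream[23..24]='4' size=0x4=4, data at stream[26..30]='nbvg' -> body[13..17], body so far='c5fcifmiatv2dnbvg'
Chunk 4: stream[32..33]='8' size=0x8=8, data at stream[35..43]='l5bkyx57' -> body[17..25], body so far='c5fcifmiatv2dnbvgl5bkyx57'
Chunk 5: stream[45..46]='0' size=0 (terminator). Final body='c5fcifmiatv2dnbvgl5bkyx57' (25 bytes)
Body byte 16 at stream offset 29

Answer: 29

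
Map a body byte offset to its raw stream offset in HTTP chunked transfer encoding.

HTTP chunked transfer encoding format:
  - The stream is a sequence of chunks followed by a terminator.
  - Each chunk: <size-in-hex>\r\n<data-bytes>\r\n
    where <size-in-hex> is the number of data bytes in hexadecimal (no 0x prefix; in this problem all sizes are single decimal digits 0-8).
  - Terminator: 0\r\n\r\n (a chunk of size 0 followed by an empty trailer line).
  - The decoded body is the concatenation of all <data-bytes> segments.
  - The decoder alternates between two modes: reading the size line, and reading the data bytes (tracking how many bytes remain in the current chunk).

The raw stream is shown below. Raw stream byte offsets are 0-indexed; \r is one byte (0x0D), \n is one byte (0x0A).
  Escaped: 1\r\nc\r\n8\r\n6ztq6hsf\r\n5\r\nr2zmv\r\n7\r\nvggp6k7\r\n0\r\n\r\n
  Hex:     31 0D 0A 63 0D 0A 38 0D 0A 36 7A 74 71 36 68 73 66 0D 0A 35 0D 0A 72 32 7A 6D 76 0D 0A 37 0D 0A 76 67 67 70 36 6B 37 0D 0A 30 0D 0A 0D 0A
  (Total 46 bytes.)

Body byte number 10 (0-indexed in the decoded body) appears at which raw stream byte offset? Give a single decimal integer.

Chunk 1: stream[0..1]='1' size=0x1=1, data at stream[3..4]='c' -> body[0..1], body so far='c'
Chunk 2: stream[6..7]='8' size=0x8=8, data at stream[9..17]='6ztq6hsf' -> body[1..9], body so far='c6ztq6hsf'
Chunk 3: stream[19..20]='5' size=0x5=5, data at stream[22..27]='r2zmv' -> body[9..14], body so far='c6ztq6hsfr2zmv'
Chunk 4: stream[29..30]='7' size=0x7=7, data at stream[32..39]='vggp6k7' -> body[14..21], body so far='c6ztq6hsfr2zmvvggp6k7'
Chunk 5: stream[41..42]='0' size=0 (terminator). Final body='c6ztq6hsfr2zmvvggp6k7' (21 bytes)
Body byte 10 at stream offset 23

Answer: 23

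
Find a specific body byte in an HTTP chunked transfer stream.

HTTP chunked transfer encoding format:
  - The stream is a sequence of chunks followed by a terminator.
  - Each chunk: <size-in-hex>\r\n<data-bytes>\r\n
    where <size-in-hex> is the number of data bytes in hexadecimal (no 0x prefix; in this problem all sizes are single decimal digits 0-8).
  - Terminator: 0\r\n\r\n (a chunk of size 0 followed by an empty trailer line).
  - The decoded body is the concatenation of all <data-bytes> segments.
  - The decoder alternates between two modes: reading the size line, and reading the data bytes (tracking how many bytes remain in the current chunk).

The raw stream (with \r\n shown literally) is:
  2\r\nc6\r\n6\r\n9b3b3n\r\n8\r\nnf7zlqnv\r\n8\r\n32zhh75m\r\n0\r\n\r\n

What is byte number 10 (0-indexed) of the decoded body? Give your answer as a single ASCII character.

Chunk 1: stream[0..1]='2' size=0x2=2, data at stream[3..5]='c6' -> body[0..2], body so far='c6'
Chunk 2: stream[7..8]='6' size=0x6=6, data at stream[10..16]='9b3b3n' -> body[2..8], body so far='c69b3b3n'
Chunk 3: stream[18..19]='8' size=0x8=8, data at stream[21..29]='nf7zlqnv' -> body[8..16], body so far='c69b3b3nnf7zlqnv'
Chunk 4: stream[31..32]='8' size=0x8=8, data at stream[34..42]='32zhh75m' -> body[16..24], body so far='c69b3b3nnf7zlqnv32zhh75m'
Chunk 5: stream[44..45]='0' size=0 (terminator). Final body='c69b3b3nnf7zlqnv32zhh75m' (24 bytes)
Body byte 10 = '7'

Answer: 7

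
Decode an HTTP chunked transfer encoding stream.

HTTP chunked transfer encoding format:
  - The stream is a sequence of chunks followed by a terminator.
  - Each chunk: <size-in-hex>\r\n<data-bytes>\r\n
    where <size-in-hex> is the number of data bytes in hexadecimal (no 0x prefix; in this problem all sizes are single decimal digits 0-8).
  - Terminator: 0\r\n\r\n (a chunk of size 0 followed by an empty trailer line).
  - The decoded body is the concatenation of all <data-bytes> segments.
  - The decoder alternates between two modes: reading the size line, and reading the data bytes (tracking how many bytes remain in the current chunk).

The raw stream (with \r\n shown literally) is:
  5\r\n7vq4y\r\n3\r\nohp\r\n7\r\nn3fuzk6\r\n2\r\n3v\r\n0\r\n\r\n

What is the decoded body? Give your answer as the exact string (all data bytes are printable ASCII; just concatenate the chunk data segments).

Answer: 7vq4yohpn3fuzk63v

Derivation:
Chunk 1: stream[0..1]='5' size=0x5=5, data at stream[3..8]='7vq4y' -> body[0..5], body so far='7vq4y'
Chunk 2: stream[10..11]='3' size=0x3=3, data at stream[13..16]='ohp' -> body[5..8], body so far='7vq4yohp'
Chunk 3: stream[18..19]='7' size=0x7=7, data at stream[21..28]='n3fuzk6' -> body[8..15], body so far='7vq4yohpn3fuzk6'
Chunk 4: stream[30..31]='2' size=0x2=2, data at stream[33..35]='3v' -> body[15..17], body so far='7vq4yohpn3fuzk63v'
Chunk 5: stream[37..38]='0' size=0 (terminator). Final body='7vq4yohpn3fuzk63v' (17 bytes)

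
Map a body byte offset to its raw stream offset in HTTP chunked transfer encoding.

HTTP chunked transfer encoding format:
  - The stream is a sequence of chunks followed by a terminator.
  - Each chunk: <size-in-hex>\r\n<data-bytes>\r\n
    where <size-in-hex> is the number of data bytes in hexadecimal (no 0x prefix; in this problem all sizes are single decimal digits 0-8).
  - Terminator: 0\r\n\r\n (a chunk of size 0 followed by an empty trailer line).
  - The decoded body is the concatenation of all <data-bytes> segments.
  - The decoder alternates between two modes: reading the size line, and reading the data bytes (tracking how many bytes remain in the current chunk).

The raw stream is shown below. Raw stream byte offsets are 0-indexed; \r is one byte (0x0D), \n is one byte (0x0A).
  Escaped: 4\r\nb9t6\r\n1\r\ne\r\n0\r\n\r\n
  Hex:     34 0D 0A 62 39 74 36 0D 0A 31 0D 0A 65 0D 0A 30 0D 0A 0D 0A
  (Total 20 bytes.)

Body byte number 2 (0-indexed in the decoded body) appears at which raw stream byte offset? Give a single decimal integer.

Answer: 5

Derivation:
Chunk 1: stream[0..1]='4' size=0x4=4, data at stream[3..7]='b9t6' -> body[0..4], body so far='b9t6'
Chunk 2: stream[9..10]='1' size=0x1=1, data at stream[12..13]='e' -> body[4..5], body so far='b9t6e'
Chunk 3: stream[15..16]='0' size=0 (terminator). Final body='b9t6e' (5 bytes)
Body byte 2 at stream offset 5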